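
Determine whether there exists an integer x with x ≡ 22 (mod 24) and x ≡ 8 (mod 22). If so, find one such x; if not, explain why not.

x = 118

gcd(24, 22) = 2. A simultaneous solution exists iff 22 ≡ 8 (mod 2); here 22 mod 2 = 0 = 8 mod 2, so it does.
List candidates x ≡ 22 (mod 24): 22, 46, 70, 94, 118. Modulo 22 these are 0, 2, 4, 6, 8; 118 gives 8 as required.
Verify: 118 = 4·24 + 22 and 118 = 5·22 + 8. ✓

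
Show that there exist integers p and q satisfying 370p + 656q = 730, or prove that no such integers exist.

Since gcd(370, 656) = 2 and 730 = 2·365, Bézout's identity guarantees a solution.
Dividing through by 2 reduces the equation to 185p + 328q = 365.
Run the Euclidean algorithm on 328 and 185: 328 = 1·185 + 143, 185 = 1·143 + 42, 143 = 3·42 + 17, 42 = 2·17 + 8, 17 = 2·8 + 1, 8 = 8·1 + 0.
Working back up the chain: 1 = 17 − 2·8 = 17 − 2·(42 − 2·17) = −2·42 + 5·17 = −2·42 + 5·(143 − 3·42) = 5·143 − 17·42 = 5·143 − 17·(185 − 1·143) = −17·185 + 22·143 = −17·185 + 22·(328 − 1·185) = 22·328 − 39·185. So 185·(-39) + 328·22 = 1.
Scaling by 365 gives the particular solution (p, q) = (-14235, 8030).
The general solution is p = -14235 + 328k, q = 8030 − 185k; taking k = 44 gives the smaller pair p = 197, q = -110.
Indeed 370·197 + 656·(-110) = 72890 − 72160 = 730.

p = 197, q = -110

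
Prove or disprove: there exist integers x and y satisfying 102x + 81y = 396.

gcd(102, 81) = 3, and 3 divides 396, so integer solutions exist.
Dividing through by 3 reduces the equation to 34x + 27y = 132.
Run the Euclidean algorithm on 34 and 27: 34 = 1·27 + 7, 27 = 3·7 + 6, 7 = 1·6 + 1, 6 = 6·1 + 0.
Back-substituting, 1 = 7 − 1·6 = 7 − (27 − 3·7) = −27 + 4·7 = −27 + 4·(34 − 1·27) = 4·34 − 5·27; that is, 34·4 + 27·(-5) = 1.
Multiplying through by 132: x = 4·132 = 528, y = (-5)·132 = -660 is a solution.
Shifting by a multiple of (27, −34) keeps it a solution: x = 528 − 19·27 = 15, y = -660 + 19·34 = -14.
Check: 102·15 + 81·(-14) = 1530 − 1134 = 396. ✓

x = 15, y = -14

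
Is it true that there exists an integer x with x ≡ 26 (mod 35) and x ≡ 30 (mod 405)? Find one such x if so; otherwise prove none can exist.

Both moduli are multiples of 5 = gcd(35, 405), so any solution would satisfy x ≡ 26 and x ≡ 30 modulo 5 simultaneously.
However 26 ≡ 1 and 30 ≡ 0 (mod 5), and 1 ≠ 0.
So no integer satisfies both congruences.

No, no such integer exists.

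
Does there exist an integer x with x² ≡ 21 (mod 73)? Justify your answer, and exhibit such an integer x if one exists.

73 is prime, so by Euler's criterion 21 is a square mod 73 iff 21^((73−1)/2) = 21^36 ≡ 1 (mod 73).
Squaring successively (mod 73): 21^2 = 441 ≡ 3; 21^4 ≡ 3² = 9 ≡ 9; 21^8 ≡ 9² = 81 ≡ 8; 21^16 ≡ 8² = 64 ≡ 64; 21^32 ≡ 64² = 4096 ≡ 8.
Since 36 = 32 + 4, 21^36 ≡ 8 · 9; multiplying out mod 73: 8·9 = 72 ≡ 72. Thus 21^36 ≡ 72 ≡ −1 (mod 73).
The value −1 means 21 is a non-residue modulo 73, so x² ≡ 21 (mod 73) is impossible.

There is no such integer.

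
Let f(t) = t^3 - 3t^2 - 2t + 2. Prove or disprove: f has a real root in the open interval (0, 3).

f(0) = 2 and f(3) = -4, which have opposite signs.
Since f is a polynomial it is continuous on [0, 3].
By the Intermediate Value Theorem, f takes the value 0 somewhere in the open interval.

Such a root exists.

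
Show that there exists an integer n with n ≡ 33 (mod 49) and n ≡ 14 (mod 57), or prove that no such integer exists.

n = 1895

The moduli 49 and 57 are coprime, so by the Chinese Remainder Theorem a unique solution modulo 2793 exists.
Write n = 33 + 49t and require 33 + 49t ≡ 14 (mod 57), i.e. 49t ≡ 38 (mod 57).
To invert 49 modulo 57: 57 = 1·49 + 8, 49 = 6·8 + 1, 8 = 8·1 + 0, and unwinding, 1 = 49 − 6·8 = 49 − 6·(57 − 1·49) = −6·57 + 7·49. Thus 49⁻¹ ≡ 7 (mod 57).
Multiplying by 7: t ≡ 7·38 = 266 ≡ 38 (mod 57).
Taking t = 38 gives n = 33 + 49·38 = 1895.
Verify: 1895 = 38·49 + 33 and 1895 = 33·57 + 14. ✓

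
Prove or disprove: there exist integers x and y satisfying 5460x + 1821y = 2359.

There are no such integers.

gcd(5460, 1821) = 3, so every integer of the form 5460x + 1821y is a multiple of 3.
But 2359 = 3·786 + 1, so 3 ∤ 2359.
Hence no integers x, y satisfy the equation.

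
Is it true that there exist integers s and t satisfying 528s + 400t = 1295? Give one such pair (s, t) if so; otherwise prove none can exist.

Both 528 and 400 are divisible by gcd(528, 400) = 16, hence so is any combination 528s + 400t.
But 1295 = 16·80 + 15, so 16 ∤ 1295.
So the equation is unsolvable over ℤ.

No such integers exist.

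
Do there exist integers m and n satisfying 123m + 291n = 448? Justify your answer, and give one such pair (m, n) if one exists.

There are no such integers.

Any value of 123m + 291n is a multiple of gcd(123, 291) = 3.
However 448 leaves remainder 1 on division by 3.
So the equation is unsolvable over ℤ.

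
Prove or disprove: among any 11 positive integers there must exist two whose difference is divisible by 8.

Yes, this is always true.

Partition the integers by their residue mod 8; there are 8 classes.
Since 11 > 8, two of the 11 integers must share a residue class by the pigeonhole principle; call them a and b.
Then a ≡ b (mod 8), i.e. 8 ∣ (a − b).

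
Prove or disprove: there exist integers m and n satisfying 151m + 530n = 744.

Since gcd(151, 530) = 1, every integer is an integer combination of 151 and 530.
Dividing repeatedly: 530 = 3·151 + 77, 151 = 1·77 + 74, 77 = 1·74 + 3, 74 = 24·3 + 2, 3 = 1·2 + 1, 2 = 2·1 + 0.
Working back up the chain: 1 = 3 − 1·2 = 3 − (74 − 24·3) = −74 + 25·3 = −74 + 25·(77 − 1·74) = 25·77 − 26·74 = 25·77 − 26·(151 − 1·77) = −26·151 + 51·77 = −26·151 + 51·(530 − 3·151) = 51·530 − 179·151. So 151·(-179) + 530·51 = 1.
Times 744: 151·(-133176) + 530·37944 = 744, so (-133176, 37944) solves it.
The general solution is m = -133176 + 530k, n = 37944 − 151k; taking k = 252 gives the smaller pair m = 384, n = -108.
Indeed 151·384 + 530·(-108) = 57984 − 57240 = 744.

m = 384, n = -108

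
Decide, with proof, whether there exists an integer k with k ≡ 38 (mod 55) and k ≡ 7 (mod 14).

k = 203

The moduli 55 and 14 are coprime, so by the Chinese Remainder Theorem a unique solution modulo 770 exists.
Write k = 38 + 55t and require 38 + 55t ≡ 7 (mod 14), i.e. 55t ≡ 11 (mod 14).
55 ≡ 13 (mod 14), so this reads 13t ≡ 11 (mod 14). Since 13·13 = 169 = 12·14 + 1, the inverse of 13 mod 14 is 13.
Therefore t ≡ 13·11 = 143 ≡ 3 (mod 14).
With t = 3: k = 38 + 55·3 = 203.
Indeed 203 ≡ 38 (mod 55) and 203 ≡ 7 (mod 14).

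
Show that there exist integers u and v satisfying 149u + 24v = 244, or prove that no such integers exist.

Since gcd(149, 24) = 1, every integer is an integer combination of 149 and 24.
Run the Euclidean algorithm on 149 and 24: 149 = 6·24 + 5, 24 = 4·5 + 4, 5 = 1·4 + 1, 4 = 4·1 + 0.
Back-substituting, 1 = 5 − 1·4 = 5 − (24 − 4·5) = −24 + 5·5 = −24 + 5·(149 − 6·24) = 5·149 − 31·24; that is, 149·5 + 24·(-31) = 1.
Multiplying through by 244: u = 5·244 = 1220, v = (-31)·244 = -7564 is a solution.
Shifting by a multiple of (24, −149) keeps it a solution: u = 1220 − 50·24 = 20, v = -7564 + 50·149 = -114.
Check: 149·20 + 24·(-114) = 2980 − 2736 = 244. ✓

u = 20, v = -114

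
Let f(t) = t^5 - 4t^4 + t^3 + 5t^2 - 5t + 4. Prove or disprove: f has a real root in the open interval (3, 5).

Yes, f has a root in the interval.

f(3) = -20 and f(5) = 854, which have opposite signs.
Since f is a polynomial it is continuous on [3, 5].
By the Intermediate Value Theorem, f takes the value 0 somewhere in the open interval.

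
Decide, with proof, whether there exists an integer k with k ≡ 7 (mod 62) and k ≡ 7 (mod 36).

k = 7

gcd(62, 36) = 2. A simultaneous solution exists iff 7 ≡ 7 (mod 2); here 7 mod 2 = 1 = 7 mod 2, so it does.
In fact k = 7 itself already satisfies 7 mod 36 = 7.
Check: 7 mod 62 = 7, 7 mod 36 = 7. ✓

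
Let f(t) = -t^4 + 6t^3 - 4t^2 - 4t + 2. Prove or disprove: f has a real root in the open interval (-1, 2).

Yes, f has a root in the interval.

f(-1) = -5 and f(2) = 10, which have opposite signs.
As a polynomial, f is continuous on every closed interval.
By the Intermediate Value Theorem f must vanish at some point of (-1, 2).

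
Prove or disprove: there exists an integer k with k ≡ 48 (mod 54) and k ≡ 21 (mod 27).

k = 48

gcd(54, 27) = 27. A simultaneous solution exists iff 48 ≡ 21 (mod 27); here 48 mod 27 = 21 = 21 mod 27, so it does.
In fact k = 48 itself already satisfies 48 mod 27 = 21.
Verify: 48 = 0·54 + 48 and 48 = 1·27 + 21. ✓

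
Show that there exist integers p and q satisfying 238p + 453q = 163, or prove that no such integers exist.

p = 349, q = -183

Since gcd(238, 453) = 1, every integer is an integer combination of 238 and 453.
Run the Euclidean algorithm on 453 and 238: 453 = 1·238 + 215, 238 = 1·215 + 23, 215 = 9·23 + 8, 23 = 2·8 + 7, 8 = 1·7 + 1, 7 = 7·1 + 0.
Unwinding: 1 = 8 − 1·7 = 8 − (23 − 2·8) = −23 + 3·8 = −23 + 3·(215 − 9·23) = 3·215 − 28·23 = 3·215 − 28·(238 − 1·215) = −28·238 + 31·215 = −28·238 + 31·(453 − 1·238) = 31·453 − 59·238, i.e. 238·(-59) + 453·31 = 1.
Scaling by 163 gives the particular solution (p, q) = (-9617, 5053).
Adding 22·453 to p and subtracting 22·238 from q gives the tidier solution (349, -183).
Check: 238·349 + 453·(-183) = 83062 − 82899 = 163. ✓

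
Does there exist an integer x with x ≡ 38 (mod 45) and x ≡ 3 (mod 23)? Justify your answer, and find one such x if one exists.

x = 578

Since 45 and 23 share no common factor, CRT says the pair of congruences has a solution (unique mod 1035).
Any solution of the first congruence is x = 38 + 45t; substituting into the second, 45t ≡ 3 − 38 ≡ 11 (mod 23).
45 ≡ 22 (mod 23), so this reads 22t ≡ 11 (mod 23). To invert 22 modulo 23: 23 = 1·22 + 1, 22 = 22·1 + 0, and unwinding, 1 = 23 − 1·22. Thus 22⁻¹ ≡ -1 ≡ 22 (mod 23).
Multiplying by 22: t ≡ 22·11 = 242 ≡ 12 (mod 23).
Taking t = 12 gives x = 38 + 45·12 = 578.
Indeed 578 ≡ 38 (mod 45) and 578 ≡ 3 (mod 23).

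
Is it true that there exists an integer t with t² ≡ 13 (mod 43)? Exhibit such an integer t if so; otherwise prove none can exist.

t = 23

t = 23 works: 23² = 529, and 529 − 13 = 516 = 12·43.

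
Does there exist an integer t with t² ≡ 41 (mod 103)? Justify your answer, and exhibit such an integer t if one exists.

t = 91 works: 91² = 8281, and 8281 − 41 = 8240 = 80·103.

t = 91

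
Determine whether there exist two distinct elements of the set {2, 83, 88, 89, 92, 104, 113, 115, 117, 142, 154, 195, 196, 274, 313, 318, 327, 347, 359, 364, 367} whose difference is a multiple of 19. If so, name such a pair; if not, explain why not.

Yes: 2 and 154.

Both 2 and 154 leave remainder 2 on division by 19; their difference 152 = 8·19 is a multiple of 19.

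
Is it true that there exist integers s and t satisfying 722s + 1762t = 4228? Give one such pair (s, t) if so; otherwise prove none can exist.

s = 799, t = -325

Since gcd(722, 1762) = 2 and 4228 = 2·2114, Bézout's identity guarantees a solution.
Dividing through by 2 reduces the equation to 361s + 881t = 2114.
Dividing repeatedly: 881 = 2·361 + 159, 361 = 2·159 + 43, 159 = 3·43 + 30, 43 = 1·30 + 13, 30 = 2·13 + 4, 13 = 3·4 + 1, 4 = 4·1 + 0.
Unwinding: 1 = 13 − 3·4 = 13 − 3·(30 − 2·13) = −3·30 + 7·13 = −3·30 + 7·(43 − 1·30) = 7·43 − 10·30 = 7·43 − 10·(159 − 3·43) = −10·159 + 37·43 = −10·159 + 37·(361 − 2·159) = 37·361 − 84·159 = 37·361 − 84·(881 − 2·361) = −84·881 + 205·361, i.e. 361·205 + 881·(-84) = 1.
Scaling by 2114 gives the particular solution (s, t) = (433370, -177576).
The general solution is s = 433370 + 881k, t = -177576 − 361k; taking k = -491 gives the smaller pair s = 799, t = -325.
Check: 722·799 + 1762·(-325) = 576878 − 572650 = 4228. ✓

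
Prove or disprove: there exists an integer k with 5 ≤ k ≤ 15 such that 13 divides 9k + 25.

The values of 9k + 25 for k = 5, 6, …, 15 are 70, 79, 88, 97, 106, 115, 124, 133, 142, 151, 160; reduced mod 13 these are 5, 1, 10, 6, 2, 11, 7, 3, 12, 8, 4.
None is 0, so 13 never divides 9k + 25 on this range.

There is no such integer k in that range.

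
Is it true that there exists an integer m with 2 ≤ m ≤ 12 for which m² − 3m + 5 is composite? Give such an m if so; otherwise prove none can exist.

m = 5

At m = 5: 5² − 3·5 + 5 = 15 = 3·5, which is composite.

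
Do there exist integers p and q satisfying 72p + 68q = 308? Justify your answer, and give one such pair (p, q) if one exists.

p = 9, q = -5

Every value of 72p + 68q is a multiple of gcd(72, 68) = 4; since 4 ∣ 308, solutions exist.
Dividing through by 4 reduces the equation to 18p + 17q = 77.
Euclidean algorithm: 18 = 1·17 + 1, 17 = 17·1 + 0.
Unwinding: 1 = 18 − 1·17, i.e. 18·1 + 17·(-1) = 1.
Times 77: 18·77 + 17·(-77) = 77, so (77, -77) solves it.
The general solution is p = 77 + 17k, q = -77 − 18k; taking k = -4 gives the smaller pair p = 9, q = -5.
Indeed 72·9 + 68·(-5) = 648 − 340 = 308.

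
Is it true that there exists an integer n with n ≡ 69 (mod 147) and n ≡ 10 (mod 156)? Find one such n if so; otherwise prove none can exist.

Reduce both congruences modulo 3, which divides 147 and 156: they say n ≡ 69 (mod 3) and n ≡ 10 (mod 3).
However 69 ≡ 0 and 10 ≡ 1 (mod 3), and 0 ≠ 1.
Therefore no such n exists.

No such integer exists.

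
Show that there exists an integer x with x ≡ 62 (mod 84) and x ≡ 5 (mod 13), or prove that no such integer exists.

gcd(84, 13) = 1, so the Chinese Remainder Theorem guarantees exactly one residue class mod 1092 satisfying both.
Write x = 62 + 84t and require 62 + 84t ≡ 5 (mod 13), i.e. 84t ≡ 8 (mod 13).
84 ≡ 6 (mod 13), so this reads 6t ≡ 8 (mod 13). Note 6·11 = 66 ≡ 1 (mod 13) (as 66 − 1 = 5·13), so 6⁻¹ ≡ 11.
Therefore t ≡ 11·8 = 88 ≡ 10 (mod 13).
Taking t = 10 gives x = 62 + 84·10 = 902.
Verify: 902 = 10·84 + 62 and 902 = 69·13 + 5. ✓

x = 902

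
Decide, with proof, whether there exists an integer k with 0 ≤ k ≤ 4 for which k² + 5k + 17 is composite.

There is no such integer k in that range.

The values for k = 0, 1, …, 4 are 17, 23, 31, 41, 53, and each of these is prime.
So no value in the range makes the expression composite.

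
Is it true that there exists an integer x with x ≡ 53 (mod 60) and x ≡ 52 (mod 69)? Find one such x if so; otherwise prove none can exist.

No such integer exists.

Both moduli are multiples of 3 = gcd(60, 69), so any solution would satisfy x ≡ 53 and x ≡ 52 modulo 3 simultaneously.
But 53 mod 3 = 2 while 52 mod 3 = 1, a contradiction.
Hence the system has no solution.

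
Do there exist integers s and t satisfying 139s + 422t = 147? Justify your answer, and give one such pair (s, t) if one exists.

s = 165, t = -54

139 and 422 are coprime, so 139s + 422t ranges over all of ℤ.
Run the Euclidean algorithm on 422 and 139: 422 = 3·139 + 5, 139 = 27·5 + 4, 5 = 1·4 + 1, 4 = 4·1 + 0.
Working back up the chain: 1 = 5 − 1·4 = 5 − (139 − 27·5) = −139 + 28·5 = −139 + 28·(422 − 3·139) = 28·422 − 85·139. So 139·(-85) + 422·28 = 1.
Multiplying through by 147: s = (-85)·147 = -12495, t = 28·147 = 4116 is a solution.
The general solution is s = -12495 + 422k, t = 4116 − 139k; taking k = 30 gives the smaller pair s = 165, t = -54.
Indeed 139·165 + 422·(-54) = 22935 − 22788 = 147.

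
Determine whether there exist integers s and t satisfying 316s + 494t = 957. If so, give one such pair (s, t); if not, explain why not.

There are no such integers.

gcd(316, 494) = 2, so every integer of the form 316s + 494t is a multiple of 2.
But 957 = 2·478 + 1, so 2 ∤ 957.
So the equation is unsolvable over ℤ.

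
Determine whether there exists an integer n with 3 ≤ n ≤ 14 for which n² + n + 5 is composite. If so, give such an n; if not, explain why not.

n = 12

At n = 12: 12² + 12 + 5 = 161 = 7·23, which is composite.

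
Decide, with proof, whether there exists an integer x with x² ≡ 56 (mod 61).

x = 19

x = 19 works: 19² = 361, and 361 − 56 = 305 = 5·61.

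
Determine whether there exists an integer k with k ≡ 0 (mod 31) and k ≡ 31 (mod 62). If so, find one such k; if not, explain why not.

k = 31

The moduli are not coprime: gcd(31, 62) = 31. Compatibility requires 31 ∣ (31 − 0) = 31, which holds, so solutions exist.
List candidates k ≡ 0 (mod 31): 0, 31. Modulo 62 these are 0, 31; 31 gives 31 as required.
Indeed 31 ≡ 0 (mod 31) and 31 ≡ 31 (mod 62).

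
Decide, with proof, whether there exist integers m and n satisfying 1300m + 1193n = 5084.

1300 and 1193 are coprime, so 1300m + 1193n ranges over all of ℤ.
Euclidean algorithm: 1300 = 1·1193 + 107, 1193 = 11·107 + 16, 107 = 6·16 + 11, 16 = 1·11 + 5, 11 = 2·5 + 1, 5 = 5·1 + 0.
Working back up the chain: 1 = 11 − 2·5 = 11 − 2·(16 − 1·11) = −2·16 + 3·11 = −2·16 + 3·(107 − 6·16) = 3·107 − 20·16 = 3·107 − 20·(1193 − 11·107) = −20·1193 + 223·107 = −20·1193 + 223·(1300 − 1·1193) = 223·1300 − 243·1193. So 1300·223 + 1193·(-243) = 1.
Scaling by 5084 gives the particular solution (m, n) = (1133732, -1235412).
Subtracting 950·1193 from m and adding 950·1300 to n gives the tidier solution (382, -412).
Check: 1300·382 + 1193·(-412) = 496600 − 491516 = 5084. ✓

m = 382, n = -412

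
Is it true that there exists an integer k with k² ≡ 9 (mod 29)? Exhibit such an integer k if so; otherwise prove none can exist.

Take k = 26. Then 26² = 676 = 23·29 + 9, so 26² ≡ 9 (mod 29).

k = 26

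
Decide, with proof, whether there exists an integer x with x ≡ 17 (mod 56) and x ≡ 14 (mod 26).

No such integer exists.

Reduce both congruences modulo 2, which divides 56 and 26: they say x ≡ 17 (mod 2) and x ≡ 14 (mod 2).
But 17 mod 2 = 1 while 14 mod 2 = 0, a contradiction.
Hence the system has no solution.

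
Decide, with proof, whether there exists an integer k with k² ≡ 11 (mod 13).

No, no such integer exists.

Since (13 − k)² ≡ k² (mod 13), it suffices to square k = 0, 1, …, 6: the residues are 0, 1, 4, 9, 3, 12, 10.
The set of squares mod 13 is therefore {0, 1, 3, 4, 9, 10, 12}, which does not contain 11.
Hence no integer k has k² ≡ 11 (mod 13).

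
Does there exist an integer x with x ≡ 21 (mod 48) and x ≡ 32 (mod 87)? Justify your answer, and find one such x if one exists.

There is no such integer.

Reduce both congruences modulo 3, which divides 48 and 87: they say x ≡ 21 (mod 3) and x ≡ 32 (mod 3).
However 21 ≡ 0 and 32 ≡ 2 (mod 3), and 0 ≠ 2.
Therefore no such x exists.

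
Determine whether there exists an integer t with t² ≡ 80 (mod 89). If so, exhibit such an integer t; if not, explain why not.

t = 13

t = 13 works: 13² = 169, and 169 − 80 = 89 = 1·89.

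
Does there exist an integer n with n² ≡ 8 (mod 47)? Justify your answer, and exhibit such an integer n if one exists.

Take n = 14. Then 14² = 196 = 4·47 + 8, so 14² ≡ 8 (mod 47).

n = 14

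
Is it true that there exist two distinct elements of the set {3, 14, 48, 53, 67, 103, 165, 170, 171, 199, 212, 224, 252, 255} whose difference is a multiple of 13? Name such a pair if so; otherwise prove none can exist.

3 mod 13 = 3 and 224 mod 13 = 3, so 224 − 3 = 221 = 17·13.

Yes: 3 and 224.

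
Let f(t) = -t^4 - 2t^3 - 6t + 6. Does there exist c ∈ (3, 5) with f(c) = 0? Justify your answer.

f(3) = -147 and f(5) = -899, both negative, so a sign-change argument is unavailable; we show f keeps this sign on the whole interval.
Substitute t = 3 + u, where 0 < u < 2 on the interval. Expanding, f(3 + u) = -u^4 - 14u^3 - 72u^2 - 168u - 147.
The nonzero coefficients here are all negative, so for u > 0 every term is negative (or zero), and the constant term -147 is strictly negative.
So f is strictly negative on (3, 5); no root exists in the interval.

f has no root in that interval.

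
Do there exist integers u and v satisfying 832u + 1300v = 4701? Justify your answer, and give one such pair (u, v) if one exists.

No, no such integers exist.

Any value of 832u + 1300v is a multiple of gcd(832, 1300) = 52.
But 4701 is not a multiple of 52 (it leaves remainder 21).
Therefore 832u + 1300v = 4701 has no solution in integers.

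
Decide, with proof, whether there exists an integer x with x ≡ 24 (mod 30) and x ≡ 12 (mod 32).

gcd(30, 32) = 2. A simultaneous solution exists iff 24 ≡ 12 (mod 2); here 24 mod 2 = 0 = 12 mod 2, so it does.
List candidates x ≡ 24 (mod 30): 24, 54, 84, 114, 144, 174, 204. Modulo 32 these are 24, 22, 20, 18, 16, 14, 12; 204 gives 12 as required.
Indeed 204 ≡ 24 (mod 30) and 204 ≡ 12 (mod 32).

x = 204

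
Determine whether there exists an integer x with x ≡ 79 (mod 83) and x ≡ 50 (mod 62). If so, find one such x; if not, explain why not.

The moduli 83 and 62 are coprime, so by the Chinese Remainder Theorem a unique solution modulo 5146 exists.
Any solution of the first congruence is x = 79 + 83t; substituting into the second, 83t ≡ 50 − 79 ≡ 33 (mod 62).
83 ≡ 21 (mod 62), so this reads 21t ≡ 33 (mod 62). To invert 21 modulo 62: 62 = 2·21 + 20, 21 = 1·20 + 1, 20 = 20·1 + 0, and unwinding, 1 = 21 − 1·20 = 21 − (62 − 2·21) = −62 + 3·21. Thus 21⁻¹ ≡ 3 (mod 62).
Therefore t ≡ 3·33 = 99 ≡ 37 (mod 62).
Taking t = 37 gives x = 79 + 83·37 = 3150.
Verify: 3150 = 37·83 + 79 and 3150 = 50·62 + 50. ✓

x = 3150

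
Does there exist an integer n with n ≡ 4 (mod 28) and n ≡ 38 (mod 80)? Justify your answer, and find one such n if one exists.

There is no such integer.

gcd(28, 80) = 4. If n ≡ 4 (mod 28) and n ≡ 38 (mod 80), then n ≡ 4 (mod 4) and n ≡ 38 (mod 4).
However 4 ≡ 0 and 38 ≡ 2 (mod 4), and 0 ≠ 2.
Therefore no such n exists.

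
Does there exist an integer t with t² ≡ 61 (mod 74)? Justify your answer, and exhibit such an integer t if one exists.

No such integer exists.

Reduce modulo the prime factor 37 of 74: any solution would satisfy t² ≡ 24 (mod 37).
Apply Euler's criterion with the prime 37: 24 is a quadratic residue iff 24^18 ≡ 1 (mod 37), and a non-residue iff it is ≡ −1.
Squaring successively (mod 37): 24^2 = 576 ≡ 21; 24^4 ≡ 21² = 441 ≡ 34; 24^8 ≡ 34² = 1156 ≡ 9; 24^16 ≡ 9² = 81 ≡ 7.
Since 18 = 16 + 2, 24^18 ≡ 7 · 21; multiplying out mod 37: 7·21 = 147 ≡ 36. Thus 24^18 ≡ 36 ≡ −1 (mod 37).
The value −1 means 24 is a non-residue modulo 37, so t² ≡ 24 (mod 37) is impossible.
So 24 is not a square mod 37, and hence 61 is not a square mod 74.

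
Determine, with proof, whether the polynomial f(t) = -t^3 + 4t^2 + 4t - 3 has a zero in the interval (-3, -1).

Yes, f has a root in the interval.

f(-3) = 48 and f(-1) = -2, which have opposite signs.
Since f is a polynomial it is continuous on [-3, -1].
By the Intermediate Value Theorem, f takes the value 0 somewhere in the open interval.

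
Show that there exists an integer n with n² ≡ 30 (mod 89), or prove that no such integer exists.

Apply Euler's criterion with the prime 89: 30 is a quadratic residue iff 30^44 ≡ 1 (mod 89), and a non-residue iff it is ≡ −1.
Squaring successively (mod 89): 30^2 = 900 ≡ 10; 30^4 ≡ 10² = 100 ≡ 11; 30^8 ≡ 11² = 121 ≡ 32; 30^16 ≡ 32² = 1024 ≡ 45; 30^32 ≡ 45² = 2025 ≡ 67.
Since 44 = 32 + 8 + 4, 30^44 ≡ 67 · 32 · 11; multiplying out mod 89: 67·32 = 2144 ≡ 8, then 8·11 = 88 ≡ 88. Thus 30^44 ≡ 88 ≡ −1 (mod 89).
The value −1 means 30 is a non-residue modulo 89, so n² ≡ 30 (mod 89) is impossible.

There is no such integer.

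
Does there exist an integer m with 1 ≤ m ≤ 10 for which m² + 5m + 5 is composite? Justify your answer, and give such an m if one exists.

At m = 5: 5² + 5·5 + 5 = 55 = 5·11, which is composite.

m = 5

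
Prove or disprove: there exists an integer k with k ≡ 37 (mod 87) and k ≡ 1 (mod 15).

k = 211

gcd(87, 15) = 3. A simultaneous solution exists iff 37 ≡ 1 (mod 3); here 37 mod 3 = 1 = 1 mod 3, so it does.
The integers ≡ 37 (mod 87) are 37, 124, 211, …; their remainders mod 15 are 7, 4, 1, so k = 211 is the first that is ≡ 1 (mod 15).
Check: 211 mod 87 = 37, 211 mod 15 = 1. ✓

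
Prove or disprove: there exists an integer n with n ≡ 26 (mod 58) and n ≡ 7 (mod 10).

No, no such integer exists.

Both moduli are multiples of 2 = gcd(58, 10), so any solution would satisfy n ≡ 26 and n ≡ 7 modulo 2 simultaneously.
However 26 ≡ 0 and 7 ≡ 1 (mod 2), and 0 ≠ 1.
Therefore no such n exists.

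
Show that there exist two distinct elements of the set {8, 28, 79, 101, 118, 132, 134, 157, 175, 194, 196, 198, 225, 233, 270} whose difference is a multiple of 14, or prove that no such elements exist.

8 and 134 are such a pair.

8 mod 14 = 8 and 134 mod 14 = 8, so 134 − 8 = 126 = 9·14.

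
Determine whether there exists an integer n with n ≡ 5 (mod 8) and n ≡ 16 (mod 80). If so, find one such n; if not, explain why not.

Reduce both congruences modulo 8, which divides 8 and 80: they say n ≡ 5 (mod 8) and n ≡ 16 (mod 8).
However 5 ≡ 5 and 16 ≡ 0 (mod 8), and 5 ≠ 0.
Hence the system has no solution.

There is no such integer.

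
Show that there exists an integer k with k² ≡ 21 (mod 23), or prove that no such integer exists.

No such integer exists.

23 is prime, so by Euler's criterion 21 is a square mod 23 iff 21^((23−1)/2) = 21^11 ≡ 1 (mod 23).
Squaring successively (mod 23): 21^2 = 441 ≡ 4; 21^4 ≡ 4² = 16 ≡ 16; 21^8 ≡ 16² = 256 ≡ 3.
Since 11 = 8 + 2 + 1, 21^11 ≡ 3 · 4 · 21; multiplying out mod 23: 3·4 = 12 ≡ 12, then 12·21 = 252 ≡ 22. Thus 21^11 ≡ 22 ≡ −1 (mod 23).
By Euler's criterion 21 is a quadratic non-residue mod 23: no k satisfies k² ≡ 21 (mod 23).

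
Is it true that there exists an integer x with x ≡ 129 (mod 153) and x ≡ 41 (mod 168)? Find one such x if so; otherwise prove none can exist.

Reduce both congruences modulo 3, which divides 153 and 168: they say x ≡ 129 (mod 3) and x ≡ 41 (mod 3).
However 129 ≡ 0 and 41 ≡ 2 (mod 3), and 0 ≠ 2.
So no integer satisfies both congruences.

No such integer exists.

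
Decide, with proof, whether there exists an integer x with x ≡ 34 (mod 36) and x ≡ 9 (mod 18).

There is no such integer.

gcd(36, 18) = 18. If x ≡ 34 (mod 36) and x ≡ 9 (mod 18), then x ≡ 34 (mod 18) and x ≡ 9 (mod 18).
But 34 mod 18 = 16 while 9 mod 18 = 9, a contradiction.
So no integer satisfies both congruences.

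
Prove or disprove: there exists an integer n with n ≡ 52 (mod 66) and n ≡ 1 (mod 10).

gcd(66, 10) = 2. If n ≡ 52 (mod 66) and n ≡ 1 (mod 10), then n ≡ 52 (mod 2) and n ≡ 1 (mod 2).
But 52 mod 2 = 0 while 1 mod 2 = 1, a contradiction.
Hence the system has no solution.

No, no such integer exists.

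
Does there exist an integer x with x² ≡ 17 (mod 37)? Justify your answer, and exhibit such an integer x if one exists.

37 is prime, so by Euler's criterion 17 is a square mod 37 iff 17^((37−1)/2) = 17^18 ≡ 1 (mod 37).
Repeated squaring mod 37: 17^2 = 289 ≡ 30; 17^4 ≡ 30² = 900 ≡ 12; 17^8 ≡ 12² = 144 ≡ 33; 17^16 ≡ 33² = 1089 ≡ 16.
Since 18 = 16 + 2, 17^18 ≡ 16 · 30; multiplying out mod 37: 16·30 = 480 ≡ 36. Thus 17^18 ≡ 36 ≡ −1 (mod 37).
By Euler's criterion 17 is a quadratic non-residue mod 37: no x satisfies x² ≡ 17 (mod 37).

No, no such integer exists.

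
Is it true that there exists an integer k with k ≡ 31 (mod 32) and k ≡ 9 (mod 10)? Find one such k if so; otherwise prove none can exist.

gcd(32, 10) = 2. A simultaneous solution exists iff 31 ≡ 9 (mod 2); here 31 mod 2 = 1 = 9 mod 2, so it does.
Step through k = 31, 31 + 32, 31 + 2·32, …: the values 31, 63, 95, 127, 159 reduce mod 10 to 1, 3, 5, 7, 9. The value 159 hits 9.
Verify: 159 = 4·32 + 31 and 159 = 15·10 + 9. ✓

k = 159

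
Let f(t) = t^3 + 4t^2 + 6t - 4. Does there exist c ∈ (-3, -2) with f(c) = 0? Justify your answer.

No.

f(-3) = -13 and f(-2) = -8, both negative.
The derivative f'(t) = 3t^2 + 8t + 6 is a quadratic with discriminant 8² − 4·3·6 = -8 < 0; it never vanishes, so it is always positive (sign of the leading coefficient).
Hence f is strictly increasing on ℝ, and in particular on [-3, -2]. A strictly monotone function with same-sign endpoint values stays negative on the whole interval, so f has no zero in (-3, -2).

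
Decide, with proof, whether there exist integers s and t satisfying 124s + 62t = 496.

gcd(124, 62) = 62, and 62 divides 496, so integer solutions exist.
Dividing through by 62 reduces the equation to 2s + 1t = 8.
The coefficient of t is 1, so setting s = 0 and t = 8 already solves it.
Indeed 124·0 + 62·8 = 0 + 496 = 496.

s = 0, t = 8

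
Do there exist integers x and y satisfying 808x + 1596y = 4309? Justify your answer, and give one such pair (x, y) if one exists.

There are no such integers.

Any value of 808x + 1596y is a multiple of gcd(808, 1596) = 4.
But 4309 = 4·1077 + 1, so 4 ∤ 4309.
So the equation is unsolvable over ℤ.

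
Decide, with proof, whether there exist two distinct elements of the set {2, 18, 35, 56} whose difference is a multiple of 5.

Two integers differ by a multiple of 5 exactly when they have the same residue mod 5. The residues are 2↦2, 18↦3, 35↦0, 56↦1.
These 4 residues are pairwise different, hence no difference of two elements is divisible by 5.

There is no such pair.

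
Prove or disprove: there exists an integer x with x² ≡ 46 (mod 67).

No such integer exists.

67 is prime, so by Euler's criterion 46 is a square mod 67 iff 46^((67−1)/2) = 46^33 ≡ 1 (mod 67).
Squaring successively (mod 67): 46^2 = 2116 ≡ 39; 46^4 ≡ 39² = 1521 ≡ 47; 46^8 ≡ 47² = 2209 ≡ 65; 46^16 ≡ 65² = 4225 ≡ 4; 46^32 ≡ 4² = 16 ≡ 16.
Since 33 = 32 + 1, 46^33 ≡ 16 · 46; multiplying out mod 67: 16·46 = 736 ≡ 66. Thus 46^33 ≡ 66 ≡ −1 (mod 67).
By Euler's criterion 46 is a quadratic non-residue mod 67: no x satisfies x² ≡ 46 (mod 67).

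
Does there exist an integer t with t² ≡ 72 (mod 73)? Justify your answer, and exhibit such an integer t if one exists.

t = 46 works: 46² = 2116, and 2116 − 72 = 2044 = 28·73.

t = 46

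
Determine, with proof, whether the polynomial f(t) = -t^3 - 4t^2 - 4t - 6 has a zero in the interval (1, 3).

f(1) = -15 and f(3) = -81, both negative, so a sign-change argument is unavailable; we show f keeps this sign on the whole interval.
Shift to the endpoint 1: with t = 1 + u (0 < u < 2), one computes f(1 + u) = -u^3 - 7u^2 - 15u - 15.
The nonzero coefficients here are all negative, so for u > 0 every term is negative (or zero), and the constant term -15 is strictly negative.
Therefore f(t) < 0 throughout (1, 3), and f has no zero there.

No.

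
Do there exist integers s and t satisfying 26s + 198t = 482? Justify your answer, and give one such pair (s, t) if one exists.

Since gcd(26, 198) = 2 and 482 = 2·241, Bézout's identity guarantees a solution.
Dividing through by 2 reduces the equation to 13s + 99t = 241.
Euclidean algorithm: 99 = 7·13 + 8, 13 = 1·8 + 5, 8 = 1·5 + 3, 5 = 1·3 + 2, 3 = 1·2 + 1, 2 = 2·1 + 0.
Back-substituting, 1 = 3 − 1·2 = 3 − (5 − 1·3) = −5 + 2·3 = −5 + 2·(8 − 1·5) = 2·8 − 3·5 = 2·8 − 3·(13 − 1·8) = −3·13 + 5·8 = −3·13 + 5·(99 − 7·13) = 5·99 − 38·13; that is, 13·(-38) + 99·5 = 1.
Multiplying through by 241: s = (-38)·241 = -9158, t = 5·241 = 1205 is a solution.
Adding 93·99 to s and subtracting 93·13 from t gives the tidier solution (49, -4).
Indeed 26·49 + 198·(-4) = 1274 − 792 = 482.

s = 49, t = -4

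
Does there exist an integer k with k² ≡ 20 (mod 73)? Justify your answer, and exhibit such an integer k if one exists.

No such integer exists.

Apply Euler's criterion with the prime 73: 20 is a quadratic residue iff 20^36 ≡ 1 (mod 73), and a non-residue iff it is ≡ −1.
Repeated squaring mod 73: 20^2 = 400 ≡ 35; 20^4 ≡ 35² = 1225 ≡ 57; 20^8 ≡ 57² = 3249 ≡ 37; 20^16 ≡ 37² = 1369 ≡ 55; 20^32 ≡ 55² = 3025 ≡ 32.
Since 36 = 32 + 4, 20^36 ≡ 32 · 57; multiplying out mod 73: 32·57 = 1824 ≡ 72. Thus 20^36 ≡ 72 ≡ −1 (mod 73).
The value −1 means 20 is a non-residue modulo 73, so k² ≡ 20 (mod 73) is impossible.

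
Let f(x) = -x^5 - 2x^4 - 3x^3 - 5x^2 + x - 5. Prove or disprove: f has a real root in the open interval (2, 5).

The endpoint values f(2) = -111 and f(5) = -4875 are both negative. Claim: f(x) < 0 for every x in (2, 5).
Substitute x = 2 + u, where 0 < u < 3 on the interval. Expanding, f(2 + u) = -u^5 - 12u^4 - 59u^3 - 151u^2 - 199u - 111.
The nonzero coefficients here are all negative, so for u > 0 every term is negative (or zero), and the constant term -111 is strictly negative.
Therefore f(x) < 0 throughout (2, 5), and f has no zero there.

No.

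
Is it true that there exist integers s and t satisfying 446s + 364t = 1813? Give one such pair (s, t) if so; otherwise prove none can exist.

No, no such integers exist.

gcd(446, 364) = 2, so every integer of the form 446s + 364t is a multiple of 2.
But 1813 is not a multiple of 2 (it leaves remainder 1).
Therefore 446s + 364t = 1813 has no solution in integers.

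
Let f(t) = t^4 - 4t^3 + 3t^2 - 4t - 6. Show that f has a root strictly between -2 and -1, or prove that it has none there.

f(-2) = 62 and f(-1) = 6, both positive, so a sign-change argument is unavailable; we show f keeps this sign on the whole interval.
Substitute t = -1 − u, where 0 < u < 1 on the interval. Expanding, f(-1 − u) = u^4 + 8u^3 + 21u^2 + 26u + 6.
The nonzero coefficients here are all positive, so for u > 0 every term is positive (or zero), and the constant term 6 is strictly positive.
So f is strictly positive on (-2, -1); no root exists in the interval.

f has no root in that interval.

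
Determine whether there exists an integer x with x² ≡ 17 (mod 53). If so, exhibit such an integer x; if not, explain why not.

Take x = 32. Then 32² = 1024 = 19·53 + 17, so 32² ≡ 17 (mod 53).

x = 32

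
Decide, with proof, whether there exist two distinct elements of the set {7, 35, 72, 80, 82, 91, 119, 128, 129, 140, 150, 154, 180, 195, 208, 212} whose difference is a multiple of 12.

The pair (7, 91) works.

Reduce each element mod 12: 7↦7, 35↦11, 72↦0, 80↦8, 82↦10, 91↦7, 119↦11, 128↦8, 129↦9, 140↦8, 150↦6, 154↦10, 180↦0, 195↦3, 208↦4, 212↦8. The residue 7 repeats (at 7 and 91), and 91 − 7 = 84 = 7·12.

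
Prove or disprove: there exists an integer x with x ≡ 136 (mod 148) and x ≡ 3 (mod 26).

Reduce both congruences modulo 2, which divides 148 and 26: they say x ≡ 136 (mod 2) and x ≡ 3 (mod 2).
But 136 mod 2 = 0 while 3 mod 2 = 1, a contradiction.
Hence the system has no solution.

No such integer exists.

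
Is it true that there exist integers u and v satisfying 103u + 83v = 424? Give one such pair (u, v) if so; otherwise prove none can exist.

103 and 83 are coprime, so 103u + 83v ranges over all of ℤ.
Euclidean algorithm: 103 = 1·83 + 20, 83 = 4·20 + 3, 20 = 6·3 + 2, 3 = 1·2 + 1, 2 = 2·1 + 0.
Unwinding: 1 = 3 − 1·2 = 3 − (20 − 6·3) = −20 + 7·3 = −20 + 7·(83 − 4·20) = 7·83 − 29·20 = 7·83 − 29·(103 − 1·83) = −29·103 + 36·83, i.e. 103·(-29) + 83·36 = 1.
Multiplying through by 424: u = (-29)·424 = -12296, v = 36·424 = 15264 is a solution.
Adding 149·83 to u and subtracting 149·103 from v gives the tidier solution (71, -83).
Indeed 103·71 + 83·(-83) = 7313 − 6889 = 424.

u = 71, v = -83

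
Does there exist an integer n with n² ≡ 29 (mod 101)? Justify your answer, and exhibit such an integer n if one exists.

Apply Euler's criterion with the prime 101: 29 is a quadratic residue iff 29^50 ≡ 1 (mod 101), and a non-residue iff it is ≡ −1.
Squaring successively (mod 101): 29^2 = 841 ≡ 33; 29^4 ≡ 33² = 1089 ≡ 79; 29^8 ≡ 79² = 6241 ≡ 80; 29^16 ≡ 80² = 6400 ≡ 37; 29^32 ≡ 37² = 1369 ≡ 56.
Since 50 = 32 + 16 + 2, 29^50 ≡ 56 · 37 · 33; multiplying out mod 101: 56·37 = 2072 ≡ 52, then 52·33 = 1716 ≡ 100. Thus 29^50 ≡ 100 ≡ −1 (mod 101).
By Euler's criterion 29 is a quadratic non-residue mod 101: no n satisfies n² ≡ 29 (mod 101).

No such integer exists.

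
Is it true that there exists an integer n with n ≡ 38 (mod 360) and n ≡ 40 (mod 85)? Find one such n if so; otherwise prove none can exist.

No, no such integer exists.

Both moduli are multiples of 5 = gcd(360, 85), so any solution would satisfy n ≡ 38 and n ≡ 40 modulo 5 simultaneously.
However 38 ≡ 3 and 40 ≡ 0 (mod 5), and 3 ≠ 0.
So no integer satisfies both congruences.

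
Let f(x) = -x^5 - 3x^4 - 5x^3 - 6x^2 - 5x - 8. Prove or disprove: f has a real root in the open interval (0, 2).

f(0) = -8 and f(2) = -162, both negative, so a sign-change argument is unavailable; we show f keeps this sign on the whole interval.
The nonzero coefficients of f are all negative, so for x > 0 every term of f(x) is negative (the constant term -8 strictly so).
So f is strictly negative on (0, 2); no root exists in the interval.

No such root exists.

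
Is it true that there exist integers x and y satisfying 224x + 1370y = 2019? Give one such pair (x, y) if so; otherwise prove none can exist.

There are no such integers.

Both 224 and 1370 are divisible by gcd(224, 1370) = 2, hence so is any combination 224x + 1370y.
But 2019 is not a multiple of 2 (it leaves remainder 1).
Therefore 224x + 1370y = 2019 has no solution in integers.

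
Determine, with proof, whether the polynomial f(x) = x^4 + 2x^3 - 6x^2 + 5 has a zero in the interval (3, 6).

No.

The endpoint values f(3) = 86 and f(6) = 1517 are both positive. Claim: f(x) > 0 for every x in (3, 6).
Substitute x = 3 + u, where 0 < u < 3 on the interval. Expanding, f(3 + u) = u^4 + 14u^3 + 66u^2 + 126u + 86.
All 5 nonzero coefficients of this polynomial in u are positive; hence for u > 0 the value is a sum of positive terms (the constant 86 among them).
Therefore f(x) > 0 throughout (3, 6), and f has no zero there.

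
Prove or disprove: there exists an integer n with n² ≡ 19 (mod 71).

n = 44

n = 44 works: 44² = 1936, and 1936 − 19 = 1917 = 27·71.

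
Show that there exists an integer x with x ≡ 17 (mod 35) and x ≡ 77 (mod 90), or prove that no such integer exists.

x = 437

Here gcd(35, 90) = 5, and both 17 and 77 leave remainder 2 mod 5, so the system is consistent.
Put x = 17 + 35t, so we need 35t ≡ 60 (mod 90), equivalently (divide by 5) 7t ≡ 12 (mod 18).
Invert 7 mod 18 by the Euclidean algorithm: 18 = 2·7 + 4, 7 = 1·4 + 3, 4 = 1·3 + 1, 3 = 3·1 + 0; back-substituting, 1 = 4 − 1·3 = 4 − (7 − 1·4) = −7 + 2·4 = −7 + 2·(18 − 2·7) = 2·18 − 5·7. Hence 7·(-5) ≡ 1, so 7⁻¹ ≡ -5 ≡ 13 (mod 18).
Multiplying by 13: t ≡ 13·12 = 156 ≡ 12 (mod 18).
Then x = 17 + 35·12 = 437.
Verify: 437 = 12·35 + 17 and 437 = 4·90 + 77. ✓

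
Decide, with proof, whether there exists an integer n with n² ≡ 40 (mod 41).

Take n = 9. Then 9² = 81 = 1·41 + 40, so 9² ≡ 40 (mod 41).

n = 9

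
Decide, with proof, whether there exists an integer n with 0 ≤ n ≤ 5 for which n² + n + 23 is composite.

At n = 3: 3² + 3 + 23 = 35 = 5·7, which is composite.

n = 3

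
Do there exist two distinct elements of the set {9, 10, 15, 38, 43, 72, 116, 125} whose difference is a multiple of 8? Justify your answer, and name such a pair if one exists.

No, no such pair exists.

Two integers differ by a multiple of 8 exactly when they have the same residue mod 8. The residues are 9↦1, 10↦2, 15↦7, 38↦6, 43↦3, 72↦0, 116↦4, 125↦5.
All 8 residues are distinct, so no two elements differ by a multiple of 8.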